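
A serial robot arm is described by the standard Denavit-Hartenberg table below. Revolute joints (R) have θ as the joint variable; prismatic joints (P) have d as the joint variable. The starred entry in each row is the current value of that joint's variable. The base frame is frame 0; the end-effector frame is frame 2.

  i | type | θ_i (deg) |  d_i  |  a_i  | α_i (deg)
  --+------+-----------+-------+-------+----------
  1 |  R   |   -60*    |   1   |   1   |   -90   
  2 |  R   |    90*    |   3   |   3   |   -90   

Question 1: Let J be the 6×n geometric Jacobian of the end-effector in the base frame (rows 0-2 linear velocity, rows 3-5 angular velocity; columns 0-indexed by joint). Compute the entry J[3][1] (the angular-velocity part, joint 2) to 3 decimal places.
axis z_1 = (0.8660,0.5000,0.0000); lever o_n−o_1 = (2.5981,1.5000,-3.0000)
cross product → J_v[:, 1] = (-1.5000,2.5981,-0.0000)
J_ω[:, 1] = z_1
entry J[3][1] = 0.8660

0.866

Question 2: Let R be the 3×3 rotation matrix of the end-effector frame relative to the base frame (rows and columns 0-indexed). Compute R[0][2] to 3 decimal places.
-0.500

End-effector z-axis (col 2 of R) = (-0.5000,0.8660,-0.0000)
R[0][2] = -0.5000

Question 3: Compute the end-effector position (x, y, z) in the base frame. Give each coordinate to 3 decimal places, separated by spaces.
3.098 0.634 -2.000

after link 1: o_1 = (0.5000, -0.8660, 1.0000)
after link 2: o_2 = (3.0981, 0.6340, -2.0000)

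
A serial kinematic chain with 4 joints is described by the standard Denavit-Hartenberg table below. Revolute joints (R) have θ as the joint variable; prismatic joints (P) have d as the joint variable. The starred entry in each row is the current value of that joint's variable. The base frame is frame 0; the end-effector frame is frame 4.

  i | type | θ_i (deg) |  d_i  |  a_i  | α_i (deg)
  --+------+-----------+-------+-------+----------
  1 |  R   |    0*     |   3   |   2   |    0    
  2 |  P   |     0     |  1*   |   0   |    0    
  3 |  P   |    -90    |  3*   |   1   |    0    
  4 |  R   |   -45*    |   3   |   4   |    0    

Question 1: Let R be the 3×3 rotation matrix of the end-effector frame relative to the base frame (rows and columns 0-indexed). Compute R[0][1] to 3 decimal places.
0.707

End-effector y-axis (col 1 of R) = (0.7071,-0.7071,0.0000)
R[0][1] = 0.7071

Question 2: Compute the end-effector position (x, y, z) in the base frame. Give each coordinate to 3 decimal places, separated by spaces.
after link 1: o_1 = (2.0000, 0.0000, 3.0000)
after link 2: o_2 = (2.0000, 0.0000, 4.0000)
after link 3: o_3 = (2.0000, -1.0000, 7.0000)
after link 4: o_4 = (-0.8284, -3.8284, 10.0000)

-0.828 -3.828 10.000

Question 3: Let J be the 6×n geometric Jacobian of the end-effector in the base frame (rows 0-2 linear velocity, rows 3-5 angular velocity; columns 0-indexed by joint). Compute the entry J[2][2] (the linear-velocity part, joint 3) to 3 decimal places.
prismatic axis z_2 = (0.0000,0.0000,1.0000)
J_v[:, 2] = z_2; J_ω[:, 2] = (0,0,0)
entry J[2][2] = 1.0000

1.000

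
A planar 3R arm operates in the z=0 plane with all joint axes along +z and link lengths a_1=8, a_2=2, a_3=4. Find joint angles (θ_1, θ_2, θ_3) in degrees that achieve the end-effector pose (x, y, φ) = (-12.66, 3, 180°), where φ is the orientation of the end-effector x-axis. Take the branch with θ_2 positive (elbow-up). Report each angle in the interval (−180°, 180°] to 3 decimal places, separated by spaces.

wrist centre = target − a_3·(cos φ, sin φ) = (-8.6600, 3.0000)
cos θ_2 = (83.9956−8²−2²)/(2·8·2) = 0.4999; θ_2 = 60.0091° (elbow-up)
β = atan2(3.0000,-8.6600) = 160.8929°; ψ = atan2(1.7322,8.9997) = 10.8947°
θ_1 = β − ψ = 149.9982°
θ_3 = φ − θ_1 − θ_2 = -30.0073° (wrapped to (-180°,180°])

149.998 60.009 -30.007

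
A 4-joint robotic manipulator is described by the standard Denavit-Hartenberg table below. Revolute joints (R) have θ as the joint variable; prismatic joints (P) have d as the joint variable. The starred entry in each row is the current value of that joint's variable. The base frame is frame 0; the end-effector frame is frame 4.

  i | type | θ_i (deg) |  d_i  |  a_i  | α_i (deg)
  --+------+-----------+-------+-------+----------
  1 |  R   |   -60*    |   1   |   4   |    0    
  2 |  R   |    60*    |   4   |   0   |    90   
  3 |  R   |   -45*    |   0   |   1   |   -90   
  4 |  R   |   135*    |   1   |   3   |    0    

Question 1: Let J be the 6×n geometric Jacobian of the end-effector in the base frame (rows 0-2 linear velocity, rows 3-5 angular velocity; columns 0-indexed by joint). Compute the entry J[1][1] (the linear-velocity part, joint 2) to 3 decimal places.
axis z_1 = (0.0000,0.0000,1.0000); lever o_n−o_1 = (-0.0858,2.1213,5.5000)
cross product → J_v[:, 1] = (-2.1213,-0.0858,0.0000)
J_ω[:, 1] = z_1
entry J[1][1] = -0.0858

-0.086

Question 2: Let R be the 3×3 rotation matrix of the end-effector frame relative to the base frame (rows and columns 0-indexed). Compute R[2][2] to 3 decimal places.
0.707

End-effector z-axis (col 2 of R) = (0.7071,-0.0000,0.7071)
R[2][2] = 0.7071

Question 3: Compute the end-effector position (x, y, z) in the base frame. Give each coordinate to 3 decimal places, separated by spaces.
after link 1: o_1 = (2.0000, -3.4641, 1.0000)
after link 2: o_2 = (2.0000, -3.4641, 5.0000)
after link 3: o_3 = (2.7071, -3.4641, 4.2929)
after link 4: o_4 = (1.9142, -1.3428, 6.5000)

1.914 -1.343 6.500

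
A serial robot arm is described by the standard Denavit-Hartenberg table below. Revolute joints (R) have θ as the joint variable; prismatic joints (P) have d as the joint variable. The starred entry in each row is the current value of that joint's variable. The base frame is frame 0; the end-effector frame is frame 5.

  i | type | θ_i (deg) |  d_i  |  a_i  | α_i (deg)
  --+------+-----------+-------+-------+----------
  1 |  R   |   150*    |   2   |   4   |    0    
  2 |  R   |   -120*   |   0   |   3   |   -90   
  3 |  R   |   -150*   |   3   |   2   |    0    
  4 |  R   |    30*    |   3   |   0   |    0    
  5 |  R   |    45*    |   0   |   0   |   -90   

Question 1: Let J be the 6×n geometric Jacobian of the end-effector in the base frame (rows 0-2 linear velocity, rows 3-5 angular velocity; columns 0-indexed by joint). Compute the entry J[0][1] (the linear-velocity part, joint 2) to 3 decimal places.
-5.830

axis z_1 = (0.0000,0.0000,1.0000); lever o_n−o_1 = (-1.9019,5.8301,1.0000)
cross product → J_v[:, 1] = (-5.8301,-1.9019,0.0000)
J_ω[:, 1] = z_1
entry J[0][1] = -5.8301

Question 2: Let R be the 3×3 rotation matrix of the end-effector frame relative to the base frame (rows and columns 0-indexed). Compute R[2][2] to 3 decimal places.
End-effector z-axis (col 2 of R) = (0.8365,0.4830,-0.2588)
R[2][2] = -0.2588

-0.259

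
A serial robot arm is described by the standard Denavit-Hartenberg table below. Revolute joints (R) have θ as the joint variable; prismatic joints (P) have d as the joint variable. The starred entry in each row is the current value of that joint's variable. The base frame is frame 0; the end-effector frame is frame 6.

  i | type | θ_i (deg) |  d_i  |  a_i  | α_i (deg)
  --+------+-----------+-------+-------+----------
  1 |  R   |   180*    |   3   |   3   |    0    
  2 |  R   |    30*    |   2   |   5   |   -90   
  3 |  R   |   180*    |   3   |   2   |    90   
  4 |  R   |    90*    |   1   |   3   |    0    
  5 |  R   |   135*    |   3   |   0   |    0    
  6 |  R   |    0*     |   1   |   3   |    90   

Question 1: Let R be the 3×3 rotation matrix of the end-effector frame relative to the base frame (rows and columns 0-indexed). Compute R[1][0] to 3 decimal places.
End-effector x-axis (col 0 of R) = (-0.9659,0.2588,0.0000)
R[1][0] = 0.2588

0.259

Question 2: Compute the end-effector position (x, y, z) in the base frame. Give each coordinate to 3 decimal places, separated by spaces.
after link 1: o_1 = (-3.0000, 0.0000, 3.0000)
after link 2: o_2 = (-7.3301, -2.5000, 5.0000)
after link 3: o_3 = (-4.0981, -4.0981, 5.0000)
after link 4: o_4 = (-2.5981, -6.6962, 4.0000)
after link 5: o_5 = (-2.5981, -6.6962, 1.0000)
after link 6: o_6 = (-5.4959, -5.9197, 0.0000)

-5.496 -5.920 0.000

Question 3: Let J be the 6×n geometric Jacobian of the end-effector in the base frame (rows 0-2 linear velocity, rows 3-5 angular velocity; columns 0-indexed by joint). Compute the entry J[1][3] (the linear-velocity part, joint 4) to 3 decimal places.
axis z_3 = (-0.0000,-0.0000,-1.0000); lever o_n−o_3 = (-1.3978,-1.8216,-5.0000)
cross product → J_v[:, 3] = (-1.8216,1.3978,-0.0000)
J_ω[:, 3] = z_3
entry J[1][3] = 1.3978

1.398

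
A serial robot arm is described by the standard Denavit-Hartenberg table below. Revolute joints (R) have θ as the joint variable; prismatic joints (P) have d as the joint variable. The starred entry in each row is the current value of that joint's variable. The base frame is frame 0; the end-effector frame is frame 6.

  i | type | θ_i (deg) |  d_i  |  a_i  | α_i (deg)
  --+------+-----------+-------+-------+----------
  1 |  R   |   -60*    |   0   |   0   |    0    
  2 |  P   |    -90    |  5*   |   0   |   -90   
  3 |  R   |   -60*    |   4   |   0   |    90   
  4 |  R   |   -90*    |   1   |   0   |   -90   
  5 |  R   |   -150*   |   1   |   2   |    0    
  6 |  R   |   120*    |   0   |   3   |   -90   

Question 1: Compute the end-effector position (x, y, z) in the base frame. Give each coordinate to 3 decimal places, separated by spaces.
after link 1: o_1 = (0.0000, 0.0000, 0.0000)
after link 2: o_2 = (0.0000, 0.0000, 5.0000)
after link 3: o_3 = (2.0000, -3.4641, 5.0000)
after link 4: o_4 = (2.7500, -3.0311, 5.5000)
after link 5: o_5 = (3.9330, -4.3481, 6.8660)
after link 6: o_6 = (3.7590, -1.4486, 7.6160)

3.759 -1.449 7.616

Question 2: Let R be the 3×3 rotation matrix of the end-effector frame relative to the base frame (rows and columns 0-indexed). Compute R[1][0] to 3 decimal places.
End-effector x-axis (col 0 of R) = (-0.0580,0.9665,0.2500)
R[1][0] = 0.9665

0.967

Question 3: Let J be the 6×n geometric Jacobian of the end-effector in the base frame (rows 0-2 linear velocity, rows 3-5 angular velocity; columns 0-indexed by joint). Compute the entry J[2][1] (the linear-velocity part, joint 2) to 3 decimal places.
1.000

prismatic axis z_1 = (0.0000,0.0000,1.0000)
J_v[:, 1] = z_1; J_ω[:, 1] = (0,0,0)
entry J[2][1] = 1.0000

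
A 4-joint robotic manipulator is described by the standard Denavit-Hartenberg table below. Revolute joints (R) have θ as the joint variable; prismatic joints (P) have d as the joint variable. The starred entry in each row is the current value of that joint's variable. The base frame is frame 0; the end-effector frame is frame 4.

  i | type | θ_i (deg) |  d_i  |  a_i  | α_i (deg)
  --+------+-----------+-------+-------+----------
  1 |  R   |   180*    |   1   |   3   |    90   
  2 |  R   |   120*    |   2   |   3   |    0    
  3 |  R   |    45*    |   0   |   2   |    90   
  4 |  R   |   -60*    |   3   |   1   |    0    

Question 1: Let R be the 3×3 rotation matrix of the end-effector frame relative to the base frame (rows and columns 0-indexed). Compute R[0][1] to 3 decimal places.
End-effector y-axis (col 1 of R) = (0.8365,0.5000,0.2241)
R[0][1] = 0.8365

0.837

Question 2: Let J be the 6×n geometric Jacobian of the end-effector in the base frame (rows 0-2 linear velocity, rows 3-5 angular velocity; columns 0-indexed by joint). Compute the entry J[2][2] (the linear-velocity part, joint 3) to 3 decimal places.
-1.638

axis z_2 = (0.0000,1.0000,0.0000); lever o_n−o_2 = (1.6384,-0.8660,3.5448)
cross product → J_v[:, 2] = (3.5448,-0.0000,-1.6384)
J_ω[:, 2] = z_2
entry J[2][2] = -1.6384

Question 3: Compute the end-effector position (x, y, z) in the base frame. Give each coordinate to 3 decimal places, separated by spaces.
after link 1: o_1 = (-3.0000, 0.0000, 1.0000)
after link 2: o_2 = (-1.5000, 2.0000, 3.5981)
after link 3: o_3 = (0.4319, 2.0000, 4.1157)
after link 4: o_4 = (0.1384, 1.1340, 7.1429)

0.138 1.134 7.143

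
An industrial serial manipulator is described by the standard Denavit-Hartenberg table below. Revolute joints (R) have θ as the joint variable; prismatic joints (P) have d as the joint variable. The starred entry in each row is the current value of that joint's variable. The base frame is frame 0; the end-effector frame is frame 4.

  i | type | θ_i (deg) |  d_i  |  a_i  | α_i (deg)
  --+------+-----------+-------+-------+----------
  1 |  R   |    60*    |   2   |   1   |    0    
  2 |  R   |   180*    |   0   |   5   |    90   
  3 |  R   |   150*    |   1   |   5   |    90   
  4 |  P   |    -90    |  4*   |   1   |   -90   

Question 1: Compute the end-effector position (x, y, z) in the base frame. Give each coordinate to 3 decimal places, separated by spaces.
-0.835 -1.446 7.964

after link 1: o_1 = (0.5000, 0.8660, 2.0000)
after link 2: o_2 = (-2.0000, -3.4641, 2.0000)
after link 3: o_3 = (-0.7010, 0.7859, 4.5000)
after link 4: o_4 = (-0.8349, -1.4462, 7.9641)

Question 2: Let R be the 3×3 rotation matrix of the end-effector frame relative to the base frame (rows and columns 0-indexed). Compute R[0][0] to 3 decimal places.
End-effector x-axis (col 0 of R) = (0.8660,-0.5000,0.0000)
R[0][0] = 0.8660

0.866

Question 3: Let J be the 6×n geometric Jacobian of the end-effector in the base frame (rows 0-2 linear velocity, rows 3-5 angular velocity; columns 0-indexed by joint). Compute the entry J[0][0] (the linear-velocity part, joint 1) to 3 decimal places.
axis z_0 = ẑ; lever o_n−o_0 = (-0.8349,-1.4462,7.9641)
cross product → J_v[:, 0] = (1.4462,-0.8349,0.0000)
J_ω[:, 0] = z_0
entry J[0][0] = 1.4462

1.446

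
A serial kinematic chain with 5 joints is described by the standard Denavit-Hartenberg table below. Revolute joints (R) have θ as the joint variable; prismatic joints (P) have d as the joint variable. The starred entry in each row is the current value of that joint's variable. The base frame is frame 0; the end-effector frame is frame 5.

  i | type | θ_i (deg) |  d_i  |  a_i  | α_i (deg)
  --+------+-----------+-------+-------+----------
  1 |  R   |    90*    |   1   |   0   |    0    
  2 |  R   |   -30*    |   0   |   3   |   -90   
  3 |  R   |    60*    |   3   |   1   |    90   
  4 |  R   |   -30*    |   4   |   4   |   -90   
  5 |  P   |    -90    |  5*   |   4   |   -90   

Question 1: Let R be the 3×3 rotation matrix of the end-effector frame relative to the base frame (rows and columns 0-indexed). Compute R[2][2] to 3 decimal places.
End-effector z-axis (col 2 of R) = (0.6495,0.1250,-0.7500)
R[2][2] = -0.7500

-0.750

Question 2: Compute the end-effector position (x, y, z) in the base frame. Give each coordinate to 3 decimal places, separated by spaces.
after link 1: o_1 = (0.0000, 0.0000, 1.0000)
after link 2: o_2 = (1.5000, 2.5981, 1.0000)
after link 3: o_3 = (-0.8481, 4.5311, 0.1340)
after link 4: o_4 = (3.4821, 8.0311, -0.8660)
after link 5: o_5 = (2.0891, 14.2787, -1.0311)

2.089 14.279 -1.031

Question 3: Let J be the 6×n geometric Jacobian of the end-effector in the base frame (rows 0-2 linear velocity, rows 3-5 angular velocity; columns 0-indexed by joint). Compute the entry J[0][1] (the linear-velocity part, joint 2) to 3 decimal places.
axis z_1 = (0.0000,0.0000,1.0000); lever o_n−o_1 = (2.0891,14.2787,-2.0311)
cross product → J_v[:, 1] = (-14.2787,2.0891,0.0000)
J_ω[:, 1] = z_1
entry J[0][1] = -14.2787

-14.279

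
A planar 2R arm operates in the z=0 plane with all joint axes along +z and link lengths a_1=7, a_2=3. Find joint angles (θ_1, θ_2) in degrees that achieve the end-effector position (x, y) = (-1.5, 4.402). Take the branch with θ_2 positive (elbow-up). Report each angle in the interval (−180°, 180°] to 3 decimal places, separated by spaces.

cos θ_2 = (21.6276−7²−3²)/(2·7·3) = -0.8660; θ_2 = 149.9982° (elbow-up)
β = atan2(4.4020,-1.5000) = 108.8168°; ψ = atan2(1.5001,4.4020) = 18.8178°
θ_1 = β − ψ = 89.9989°

89.999 149.998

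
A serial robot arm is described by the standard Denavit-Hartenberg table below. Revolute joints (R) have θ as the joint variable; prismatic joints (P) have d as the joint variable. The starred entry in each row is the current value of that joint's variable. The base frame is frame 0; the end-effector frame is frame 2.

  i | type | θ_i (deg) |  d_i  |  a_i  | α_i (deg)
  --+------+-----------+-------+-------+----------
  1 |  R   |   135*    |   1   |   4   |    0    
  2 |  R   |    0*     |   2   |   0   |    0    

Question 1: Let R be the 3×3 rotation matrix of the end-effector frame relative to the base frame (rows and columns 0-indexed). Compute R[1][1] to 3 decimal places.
End-effector y-axis (col 1 of R) = (-0.7071,-0.7071,0.0000)
R[1][1] = -0.7071

-0.707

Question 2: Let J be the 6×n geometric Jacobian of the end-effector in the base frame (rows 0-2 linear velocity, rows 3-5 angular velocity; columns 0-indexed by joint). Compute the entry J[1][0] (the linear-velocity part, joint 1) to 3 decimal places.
axis z_0 = ẑ; lever o_n−o_0 = (-2.8284,2.8284,3.0000)
cross product → J_v[:, 0] = (-2.8284,-2.8284,0.0000)
J_ω[:, 0] = z_0
entry J[1][0] = -2.8284

-2.828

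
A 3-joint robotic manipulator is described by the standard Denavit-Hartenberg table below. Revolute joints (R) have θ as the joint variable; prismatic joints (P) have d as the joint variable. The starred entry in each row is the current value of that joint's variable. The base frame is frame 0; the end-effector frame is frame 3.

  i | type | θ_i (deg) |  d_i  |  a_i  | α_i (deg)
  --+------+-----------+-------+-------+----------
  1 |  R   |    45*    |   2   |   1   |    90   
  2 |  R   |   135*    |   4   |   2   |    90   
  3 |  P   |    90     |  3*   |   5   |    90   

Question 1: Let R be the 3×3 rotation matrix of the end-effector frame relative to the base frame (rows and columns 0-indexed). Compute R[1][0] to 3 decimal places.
End-effector x-axis (col 0 of R) = (0.7071,-0.7071,0.0000)
R[1][0] = -0.7071

-0.707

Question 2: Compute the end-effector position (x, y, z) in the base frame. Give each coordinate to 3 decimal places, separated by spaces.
after link 1: o_1 = (0.7071, 0.7071, 2.0000)
after link 2: o_2 = (2.5355, -3.1213, 3.4142)
after link 3: o_3 = (7.5711, -5.1569, 5.5355)

7.571 -5.157 5.536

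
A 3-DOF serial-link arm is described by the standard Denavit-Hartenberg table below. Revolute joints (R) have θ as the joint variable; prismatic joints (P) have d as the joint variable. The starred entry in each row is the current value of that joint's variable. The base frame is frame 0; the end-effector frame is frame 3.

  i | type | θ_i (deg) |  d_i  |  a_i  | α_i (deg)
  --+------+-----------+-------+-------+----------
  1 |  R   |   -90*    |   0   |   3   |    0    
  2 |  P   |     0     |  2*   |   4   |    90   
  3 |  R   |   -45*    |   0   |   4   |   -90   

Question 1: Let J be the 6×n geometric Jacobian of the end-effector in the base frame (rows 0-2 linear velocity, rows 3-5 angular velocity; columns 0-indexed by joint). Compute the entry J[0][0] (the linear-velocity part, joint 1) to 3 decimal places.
9.828

axis z_0 = ẑ; lever o_n−o_0 = (0.0000,-9.8284,-0.8284)
cross product → J_v[:, 0] = (9.8284,0.0000,-0.0000)
J_ω[:, 0] = z_0
entry J[0][0] = 9.8284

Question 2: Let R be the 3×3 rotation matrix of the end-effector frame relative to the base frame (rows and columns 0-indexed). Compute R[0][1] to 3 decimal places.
End-effector y-axis (col 1 of R) = (1.0000,0.0000,-0.0000)
R[0][1] = 1.0000

1.000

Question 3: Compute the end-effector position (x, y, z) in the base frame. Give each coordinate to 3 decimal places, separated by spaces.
0.000 -9.828 -0.828

after link 1: o_1 = (0.0000, -3.0000, 0.0000)
after link 2: o_2 = (0.0000, -7.0000, 2.0000)
after link 3: o_3 = (0.0000, -9.8284, -0.8284)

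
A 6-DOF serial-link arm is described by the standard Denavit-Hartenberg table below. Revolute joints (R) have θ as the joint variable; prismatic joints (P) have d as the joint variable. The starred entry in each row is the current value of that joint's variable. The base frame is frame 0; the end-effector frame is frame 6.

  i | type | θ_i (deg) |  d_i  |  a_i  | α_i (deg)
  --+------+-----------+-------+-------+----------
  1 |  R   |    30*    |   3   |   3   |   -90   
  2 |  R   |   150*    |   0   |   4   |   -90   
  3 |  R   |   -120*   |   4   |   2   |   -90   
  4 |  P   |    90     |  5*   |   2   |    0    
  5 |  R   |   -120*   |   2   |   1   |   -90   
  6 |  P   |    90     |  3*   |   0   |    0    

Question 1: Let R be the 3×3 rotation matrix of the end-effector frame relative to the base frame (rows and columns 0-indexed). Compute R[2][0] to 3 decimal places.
0.433

End-effector x-axis (col 0 of R) = (0.8995,-0.0580,0.4330)
R[2][0] = 0.4330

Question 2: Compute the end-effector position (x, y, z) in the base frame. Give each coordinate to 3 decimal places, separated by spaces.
-6.909 4.418 -1.025

after link 1: o_1 = (2.5981, 1.5000, 3.0000)
after link 2: o_2 = (-0.4019, -0.2321, 1.0000)
after link 3: o_3 = (-2.2500, 0.7010, 4.9641)
after link 4: o_4 = (-5.8816, 1.4910, 1.0670)
after link 5: o_5 = (-7.9474, 2.3191, 0.8505)
after link 6: o_6 = (-6.9094, 4.4183, -1.0245)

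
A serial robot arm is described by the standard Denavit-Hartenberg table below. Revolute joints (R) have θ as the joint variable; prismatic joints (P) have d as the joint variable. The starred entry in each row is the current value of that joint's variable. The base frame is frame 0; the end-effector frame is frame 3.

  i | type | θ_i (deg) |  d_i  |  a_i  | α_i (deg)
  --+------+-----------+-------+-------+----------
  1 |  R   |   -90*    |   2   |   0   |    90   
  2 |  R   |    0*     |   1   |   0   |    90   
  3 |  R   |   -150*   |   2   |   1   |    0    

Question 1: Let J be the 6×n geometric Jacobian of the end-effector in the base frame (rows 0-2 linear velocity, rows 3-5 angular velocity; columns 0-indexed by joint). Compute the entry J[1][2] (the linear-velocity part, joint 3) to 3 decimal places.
axis z_2 = (-0.0000,-0.0000,-1.0000); lever o_n−o_2 = (0.5000,0.8660,-2.0000)
cross product → J_v[:, 2] = (0.8660,-0.5000,-0.0000)
J_ω[:, 2] = z_2
entry J[1][2] = -0.5000

-0.500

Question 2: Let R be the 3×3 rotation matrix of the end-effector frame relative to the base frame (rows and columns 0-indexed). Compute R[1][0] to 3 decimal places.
0.866

End-effector x-axis (col 0 of R) = (0.5000,0.8660,-0.0000)
R[1][0] = 0.8660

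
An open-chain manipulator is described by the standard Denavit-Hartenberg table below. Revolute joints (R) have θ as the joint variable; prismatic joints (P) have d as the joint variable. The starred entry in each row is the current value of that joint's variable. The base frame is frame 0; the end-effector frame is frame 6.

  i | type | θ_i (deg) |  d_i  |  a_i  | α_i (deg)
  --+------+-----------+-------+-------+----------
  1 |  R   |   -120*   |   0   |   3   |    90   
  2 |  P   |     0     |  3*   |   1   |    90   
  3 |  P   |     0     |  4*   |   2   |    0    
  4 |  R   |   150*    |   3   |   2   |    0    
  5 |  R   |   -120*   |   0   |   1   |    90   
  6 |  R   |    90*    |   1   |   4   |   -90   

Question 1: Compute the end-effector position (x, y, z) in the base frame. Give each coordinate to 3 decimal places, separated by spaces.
-5.964 -3.062 -11.000

after link 1: o_1 = (-1.5000, -2.5981, 0.0000)
after link 2: o_2 = (-4.5981, -1.9641, 0.0000)
after link 3: o_3 = (-5.5981, -3.6962, -4.0000)
after link 4: o_4 = (-5.5981, -1.6962, -7.0000)
after link 5: o_5 = (-6.4641, -2.1962, -7.0000)
after link 6: o_6 = (-5.9641, -3.0622, -11.0000)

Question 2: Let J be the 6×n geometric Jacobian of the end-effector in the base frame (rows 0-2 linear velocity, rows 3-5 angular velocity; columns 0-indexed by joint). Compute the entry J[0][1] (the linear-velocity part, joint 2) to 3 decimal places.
prismatic axis z_1 = (-0.8660,0.5000,0.0000)
J_v[:, 1] = z_1; J_ω[:, 1] = (0,0,0)
entry J[0][1] = -0.8660

-0.866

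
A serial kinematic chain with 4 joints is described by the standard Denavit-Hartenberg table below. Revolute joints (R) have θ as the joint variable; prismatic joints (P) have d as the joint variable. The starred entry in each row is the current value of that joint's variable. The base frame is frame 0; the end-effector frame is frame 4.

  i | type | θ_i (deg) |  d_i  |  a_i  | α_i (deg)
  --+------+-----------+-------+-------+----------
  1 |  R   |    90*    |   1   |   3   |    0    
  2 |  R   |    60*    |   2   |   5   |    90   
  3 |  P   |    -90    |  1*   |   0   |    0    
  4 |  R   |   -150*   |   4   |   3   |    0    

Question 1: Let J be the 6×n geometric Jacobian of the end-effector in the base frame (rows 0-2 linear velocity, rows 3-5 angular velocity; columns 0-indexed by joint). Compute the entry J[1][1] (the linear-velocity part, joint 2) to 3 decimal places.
axis z_1 = (0.0000,0.0000,1.0000); lever o_n−o_1 = (-0.5311,6.0801,4.5981)
cross product → J_v[:, 1] = (-6.0801,-0.5311,0.0000)
J_ω[:, 1] = z_1
entry J[1][1] = -0.5311

-0.531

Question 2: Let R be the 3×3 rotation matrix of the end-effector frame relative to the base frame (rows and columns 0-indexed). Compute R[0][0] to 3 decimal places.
End-effector x-axis (col 0 of R) = (0.4330,-0.2500,0.8660)
R[0][0] = 0.4330

0.433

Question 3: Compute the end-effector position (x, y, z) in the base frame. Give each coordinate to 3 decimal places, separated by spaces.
-0.531 9.080 5.598

after link 1: o_1 = (0.0000, 3.0000, 1.0000)
after link 2: o_2 = (-4.3301, 5.5000, 3.0000)
after link 3: o_3 = (-3.8301, 6.3660, 3.0000)
after link 4: o_4 = (-0.5311, 9.0801, 5.5981)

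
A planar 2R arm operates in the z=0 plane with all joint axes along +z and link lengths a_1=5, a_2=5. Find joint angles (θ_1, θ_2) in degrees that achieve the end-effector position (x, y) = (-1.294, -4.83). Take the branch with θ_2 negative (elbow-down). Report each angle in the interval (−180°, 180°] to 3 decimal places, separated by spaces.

-45.000 -119.996

cos θ_2 = (25.0033−5²−5²)/(2·5·5) = -0.4999; θ_2 = -119.9956° (elbow-down)
β = atan2(-4.8300,-1.2940) = -104.9978°; ψ = atan2(-4.3303,2.5003) = -59.9978°
θ_1 = β − ψ = -45.0001°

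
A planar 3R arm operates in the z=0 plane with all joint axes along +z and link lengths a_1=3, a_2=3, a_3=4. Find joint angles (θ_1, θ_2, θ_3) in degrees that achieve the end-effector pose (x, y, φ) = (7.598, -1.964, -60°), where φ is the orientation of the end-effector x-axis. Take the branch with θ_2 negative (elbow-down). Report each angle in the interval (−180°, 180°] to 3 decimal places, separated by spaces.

wrist centre = target − a_3·(cos φ, sin φ) = (5.5980, 1.5001)
cos θ_2 = (33.5879−3²−3²)/(2·3·3) = 0.8660; θ_2 = -30.0035° (elbow-down)
β = atan2(1.5001,5.5980) = 15.0012°; ψ = atan2(-1.5002,5.5980) = -15.0017°
θ_1 = β − ψ = 30.0029°
θ_3 = φ − θ_1 − θ_2 = -59.9994° (wrapped to (-180°,180°])

30.003 -30.003 -59.999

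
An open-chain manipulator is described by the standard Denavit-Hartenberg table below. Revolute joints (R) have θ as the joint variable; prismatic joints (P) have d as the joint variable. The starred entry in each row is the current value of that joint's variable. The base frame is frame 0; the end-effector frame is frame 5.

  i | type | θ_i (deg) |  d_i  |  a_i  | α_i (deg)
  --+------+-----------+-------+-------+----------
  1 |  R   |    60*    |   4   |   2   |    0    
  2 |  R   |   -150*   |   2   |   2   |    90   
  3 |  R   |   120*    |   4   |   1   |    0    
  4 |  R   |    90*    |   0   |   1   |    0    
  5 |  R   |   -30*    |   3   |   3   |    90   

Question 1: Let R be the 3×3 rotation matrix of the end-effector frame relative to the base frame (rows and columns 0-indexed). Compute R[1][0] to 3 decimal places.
1.000

End-effector x-axis (col 0 of R) = (0.0000,1.0000,0.0000)
R[1][0] = 1.0000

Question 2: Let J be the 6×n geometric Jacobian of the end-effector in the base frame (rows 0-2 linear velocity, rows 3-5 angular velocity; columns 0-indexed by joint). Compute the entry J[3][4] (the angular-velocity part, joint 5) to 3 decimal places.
-1.000

axis z_4 = (-1.0000,0.0000,0.0000); lever o_n−o_4 = (-3.0000,3.0000,0.0000)
cross product → J_v[:, 4] = (-0.0000,0.0000,-3.0000)
J_ω[:, 4] = z_4
entry J[3][4] = -1.0000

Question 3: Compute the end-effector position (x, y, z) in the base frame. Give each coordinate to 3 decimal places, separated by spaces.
-6.000 4.098 6.366

after link 1: o_1 = (1.0000, 1.7321, 4.0000)
after link 2: o_2 = (1.0000, -0.2679, 6.0000)
after link 3: o_3 = (-3.0000, 0.2321, 6.8660)
after link 4: o_4 = (-3.0000, 1.0981, 6.3660)
after link 5: o_5 = (-6.0000, 4.0981, 6.3660)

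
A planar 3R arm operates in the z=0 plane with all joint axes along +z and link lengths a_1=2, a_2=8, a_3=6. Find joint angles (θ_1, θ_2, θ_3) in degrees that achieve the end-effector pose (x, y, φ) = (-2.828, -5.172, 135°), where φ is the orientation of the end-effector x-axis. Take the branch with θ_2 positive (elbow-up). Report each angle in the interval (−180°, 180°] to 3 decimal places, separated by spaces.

-117.892 44.977 -152.085

wrist centre = target − a_3·(cos φ, sin φ) = (1.4146, -9.4146)
cos θ_2 = (90.6367−2²−8²)/(2·2·8) = 0.7074; θ_2 = 44.9766° (elbow-up)
β = atan2(-9.4146,1.4146) = -81.4547°; ψ = atan2(5.6545,7.6592) = 36.4374°
θ_1 = β − ψ = -117.8921°
θ_3 = φ − θ_1 − θ_2 = -152.0845° (wrapped to (-180°,180°])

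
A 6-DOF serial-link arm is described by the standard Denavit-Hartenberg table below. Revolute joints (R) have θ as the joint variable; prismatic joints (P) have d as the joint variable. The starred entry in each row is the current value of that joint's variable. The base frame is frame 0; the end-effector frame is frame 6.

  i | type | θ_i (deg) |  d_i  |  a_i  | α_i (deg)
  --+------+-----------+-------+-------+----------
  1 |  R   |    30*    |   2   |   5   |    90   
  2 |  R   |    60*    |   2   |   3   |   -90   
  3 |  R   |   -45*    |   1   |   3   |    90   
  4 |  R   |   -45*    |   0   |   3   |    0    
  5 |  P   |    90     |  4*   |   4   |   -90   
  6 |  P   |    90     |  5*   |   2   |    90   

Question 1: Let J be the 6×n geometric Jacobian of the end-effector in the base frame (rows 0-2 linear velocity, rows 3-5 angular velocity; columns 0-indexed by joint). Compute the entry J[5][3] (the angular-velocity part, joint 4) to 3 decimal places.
-0.612

axis z_3 = (0.0474,-0.7891,-0.6124); lever o_n−o_3 = (-2.1542,-4.0314,1.7626)
cross product → J_v[:, 3] = (-3.8597,1.2357,-1.8910)
J_ω[:, 3] = z_3
entry J[5][3] = -0.6124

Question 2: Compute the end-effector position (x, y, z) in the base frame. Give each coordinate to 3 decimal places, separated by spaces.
after link 1: o_1 = (4.3301, 2.5000, 2.0000)
after link 2: o_2 = (6.6292, 1.5179, 4.5981)
after link 3: o_3 = (7.8584, -0.2219, 6.9352)
after link 4: o_4 = (10.8489, -0.2273, 7.1736)
after link 5: o_5 = (10.7831, -5.8407, 7.8703)
after link 6: o_6 = (5.7042, -4.2533, 8.6978)

5.704 -4.253 8.698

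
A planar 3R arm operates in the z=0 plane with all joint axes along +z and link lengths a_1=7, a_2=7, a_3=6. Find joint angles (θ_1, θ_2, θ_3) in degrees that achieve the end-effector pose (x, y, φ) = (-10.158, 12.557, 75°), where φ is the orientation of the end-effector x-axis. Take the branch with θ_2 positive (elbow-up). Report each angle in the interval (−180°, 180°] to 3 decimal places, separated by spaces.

134.995 30.009 -90.004

wrist centre = target − a_3·(cos φ, sin φ) = (-11.7109, 6.7614)
cos θ_2 = (182.8627−7²−7²)/(2·7·7) = 0.8659; θ_2 = 30.0092° (elbow-up)
β = atan2(6.7614,-11.7109) = 149.9995°; ψ = atan2(3.5010,13.0616) = 15.0046°
θ_1 = β − ψ = 134.9949°
θ_3 = φ − θ_1 − θ_2 = -90.0040° (wrapped to (-180°,180°])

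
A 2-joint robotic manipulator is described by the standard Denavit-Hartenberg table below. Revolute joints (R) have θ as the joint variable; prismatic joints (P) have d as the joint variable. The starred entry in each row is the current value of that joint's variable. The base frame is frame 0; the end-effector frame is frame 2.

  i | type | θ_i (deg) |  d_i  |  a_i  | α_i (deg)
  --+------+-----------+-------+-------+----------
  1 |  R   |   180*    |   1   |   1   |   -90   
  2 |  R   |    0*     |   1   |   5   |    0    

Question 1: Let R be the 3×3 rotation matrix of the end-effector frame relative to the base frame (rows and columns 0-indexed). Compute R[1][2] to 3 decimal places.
End-effector z-axis (col 2 of R) = (-0.0000,-1.0000,0.0000)
R[1][2] = -1.0000

-1.000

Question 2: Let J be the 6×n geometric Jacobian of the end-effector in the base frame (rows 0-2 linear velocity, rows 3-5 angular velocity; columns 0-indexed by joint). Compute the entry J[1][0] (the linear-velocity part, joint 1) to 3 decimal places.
-6.000

axis z_0 = ẑ; lever o_n−o_0 = (-6.0000,-1.0000,1.0000)
cross product → J_v[:, 0] = (1.0000,-6.0000,0.0000)
J_ω[:, 0] = z_0
entry J[1][0] = -6.0000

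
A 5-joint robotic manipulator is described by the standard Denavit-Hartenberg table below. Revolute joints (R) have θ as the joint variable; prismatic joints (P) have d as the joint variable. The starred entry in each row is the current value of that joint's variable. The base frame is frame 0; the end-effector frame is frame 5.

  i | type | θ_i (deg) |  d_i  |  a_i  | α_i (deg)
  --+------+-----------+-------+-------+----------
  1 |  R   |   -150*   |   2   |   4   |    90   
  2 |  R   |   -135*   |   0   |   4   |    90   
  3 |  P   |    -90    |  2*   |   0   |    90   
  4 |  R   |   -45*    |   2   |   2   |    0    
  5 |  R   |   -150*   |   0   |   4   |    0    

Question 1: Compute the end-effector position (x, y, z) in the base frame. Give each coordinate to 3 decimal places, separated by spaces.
-2.471 1.402 1.732

after link 1: o_1 = (-3.4641, -2.0000, 2.0000)
after link 2: o_2 = (-1.0146, -0.5858, -0.8284)
after link 3: o_3 = (0.2101, 0.1213, 0.5858)
after link 4: o_4 = (-1.1735, -2.3105, 1.0000)
after link 5: o_5 = (-2.4714, 1.4016, 1.7321)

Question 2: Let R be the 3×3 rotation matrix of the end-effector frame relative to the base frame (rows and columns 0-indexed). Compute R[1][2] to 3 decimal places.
-0.354

End-effector z-axis (col 2 of R) = (-0.6124,-0.3536,0.7071)
R[1][2] = -0.3536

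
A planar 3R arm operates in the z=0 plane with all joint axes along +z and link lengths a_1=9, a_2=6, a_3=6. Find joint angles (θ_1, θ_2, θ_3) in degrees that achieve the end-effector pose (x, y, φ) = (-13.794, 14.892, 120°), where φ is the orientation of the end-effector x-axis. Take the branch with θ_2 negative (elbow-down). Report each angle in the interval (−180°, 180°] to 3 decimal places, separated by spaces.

wrist centre = target − a_3·(cos φ, sin φ) = (-10.7940, 9.6958)
cos θ_2 = (210.5199−9²−6²)/(2·9·6) = 0.8659; θ_2 = -30.0115° (elbow-down)
β = atan2(9.6958,-10.7940) = 138.0678°; ψ = atan2(-3.0010,14.1955) = -11.9370°
θ_1 = β − ψ = 150.0048°
θ_3 = φ − θ_1 − θ_2 = 0.0067° (wrapped to (-180°,180°])

150.005 -30.012 0.007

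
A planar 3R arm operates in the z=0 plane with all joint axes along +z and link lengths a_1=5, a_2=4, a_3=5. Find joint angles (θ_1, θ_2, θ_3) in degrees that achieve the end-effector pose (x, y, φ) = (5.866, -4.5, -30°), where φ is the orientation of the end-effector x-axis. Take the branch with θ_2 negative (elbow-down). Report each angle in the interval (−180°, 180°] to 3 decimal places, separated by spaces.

-0.001 -150.000 120.001

wrist centre = target − a_3·(cos φ, sin φ) = (1.5359, -2.0000)
cos θ_2 = (6.3589−5²−4²)/(2·5·4) = -0.8660; θ_2 = -150.0002° (elbow-down)
β = atan2(-2.0000,1.5359) = -52.4780°; ψ = atan2(-2.0000,1.5359) = -52.4775°
θ_1 = β − ψ = -0.0005°
θ_3 = φ − θ_1 − θ_2 = 120.0007° (wrapped to (-180°,180°])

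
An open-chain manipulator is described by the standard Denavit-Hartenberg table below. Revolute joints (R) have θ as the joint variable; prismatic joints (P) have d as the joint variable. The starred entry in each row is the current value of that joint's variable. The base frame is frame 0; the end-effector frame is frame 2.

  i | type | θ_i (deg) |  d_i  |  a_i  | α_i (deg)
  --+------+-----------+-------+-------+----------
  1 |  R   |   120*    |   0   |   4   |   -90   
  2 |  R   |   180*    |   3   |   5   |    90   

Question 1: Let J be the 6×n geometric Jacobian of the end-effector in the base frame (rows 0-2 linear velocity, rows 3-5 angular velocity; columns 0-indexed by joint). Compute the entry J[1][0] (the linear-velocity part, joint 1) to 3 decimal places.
-2.098

axis z_0 = ẑ; lever o_n−o_0 = (-2.0981,-2.3660,-0.0000)
cross product → J_v[:, 0] = (2.3660,-2.0981,0.0000)
J_ω[:, 0] = z_0
entry J[1][0] = -2.0981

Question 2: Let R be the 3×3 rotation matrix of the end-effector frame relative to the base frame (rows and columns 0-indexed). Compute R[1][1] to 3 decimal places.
-0.500

End-effector y-axis (col 1 of R) = (-0.8660,-0.5000,0.0000)
R[1][1] = -0.5000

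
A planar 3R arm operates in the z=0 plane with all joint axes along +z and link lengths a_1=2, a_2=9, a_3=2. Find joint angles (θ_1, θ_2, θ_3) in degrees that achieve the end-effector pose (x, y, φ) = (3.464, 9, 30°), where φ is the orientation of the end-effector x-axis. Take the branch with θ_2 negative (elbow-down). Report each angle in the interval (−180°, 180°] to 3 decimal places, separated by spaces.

-174.431 -120.001 -35.568

wrist centre = target − a_3·(cos φ, sin φ) = (1.7319, 8.0000)
cos θ_2 = (66.9996−2²−9²)/(2·2·9) = -0.5000; θ_2 = -120.0006° (elbow-down)
β = atan2(8.0000,1.7319) = 77.7843°; ψ = atan2(-7.7942,-2.5001) = -107.7843°
θ_1 = β − ψ = 185.5687°
θ_3 = φ − θ_1 − θ_2 = -35.5680° (wrapped to (-180°,180°])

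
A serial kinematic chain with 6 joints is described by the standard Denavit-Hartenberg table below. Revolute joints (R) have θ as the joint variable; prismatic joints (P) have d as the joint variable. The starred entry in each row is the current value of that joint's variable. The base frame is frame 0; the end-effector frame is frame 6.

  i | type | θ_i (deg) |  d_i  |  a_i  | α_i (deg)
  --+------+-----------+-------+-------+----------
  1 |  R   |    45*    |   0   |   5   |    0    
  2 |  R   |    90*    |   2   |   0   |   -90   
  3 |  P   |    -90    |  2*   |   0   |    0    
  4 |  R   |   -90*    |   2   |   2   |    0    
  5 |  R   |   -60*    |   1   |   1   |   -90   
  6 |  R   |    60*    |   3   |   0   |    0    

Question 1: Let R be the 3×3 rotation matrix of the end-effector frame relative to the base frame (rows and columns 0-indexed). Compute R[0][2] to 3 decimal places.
0.612

End-effector z-axis (col 2 of R) = (0.6124,-0.6124,0.5000)
R[0][2] = 0.6124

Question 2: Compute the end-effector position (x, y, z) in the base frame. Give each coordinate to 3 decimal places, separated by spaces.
3.605 -3.605 2.634

after link 1: o_1 = (3.5355, 3.5355, 0.0000)
after link 2: o_2 = (3.5355, 3.5355, 2.0000)
after link 3: o_3 = (2.1213, 2.1213, 2.0000)
after link 4: o_4 = (2.1213, -0.7071, 2.0000)
after link 5: o_5 = (1.7678, -1.7678, 1.1340)
after link 6: o_6 = (3.6049, -3.6049, 2.6340)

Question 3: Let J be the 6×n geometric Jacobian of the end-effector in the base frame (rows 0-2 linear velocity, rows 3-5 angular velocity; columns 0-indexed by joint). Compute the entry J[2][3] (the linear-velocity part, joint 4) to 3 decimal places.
axis z_3 = (-0.7071,-0.7071,0.0000); lever o_n−o_3 = (1.4836,-5.7262,0.6340)
cross product → J_v[:, 3] = (-0.4483,0.4483,5.0981)
J_ω[:, 3] = z_3
entry J[2][3] = 5.0981

5.098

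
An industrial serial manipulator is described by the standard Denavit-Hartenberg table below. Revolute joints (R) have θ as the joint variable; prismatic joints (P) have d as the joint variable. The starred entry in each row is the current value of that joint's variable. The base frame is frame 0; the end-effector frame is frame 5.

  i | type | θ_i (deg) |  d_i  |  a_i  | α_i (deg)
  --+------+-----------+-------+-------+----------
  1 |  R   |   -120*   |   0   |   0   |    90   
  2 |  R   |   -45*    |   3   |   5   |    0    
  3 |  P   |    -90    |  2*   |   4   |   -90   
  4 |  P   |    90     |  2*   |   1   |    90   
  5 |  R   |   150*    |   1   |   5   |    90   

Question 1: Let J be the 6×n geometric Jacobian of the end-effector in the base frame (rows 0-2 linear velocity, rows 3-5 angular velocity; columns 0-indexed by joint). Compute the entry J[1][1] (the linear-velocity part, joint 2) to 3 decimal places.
axis z_1 = (-0.8660,0.5000,0.0000); lever o_n−o_1 = (-8.8051,1.4094,-10.2530)
cross product → J_v[:, 1] = (-5.1265,-8.8794,3.1820)
J_ω[:, 1] = z_1
entry J[1][1] = -8.8794

-8.879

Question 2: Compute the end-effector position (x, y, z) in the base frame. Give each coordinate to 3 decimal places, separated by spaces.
after link 1: o_1 = (0.0000, 0.0000, 0.0000)
after link 2: o_2 = (-4.3658, -1.5619, -3.5355)
after link 3: o_3 = (-4.6837, 1.8876, -6.3640)
after link 4: o_4 = (-4.5248, 0.1629, -7.7782)
after link 5: o_5 = (-8.8051, 1.4094, -10.2530)

-8.805 1.409 -10.253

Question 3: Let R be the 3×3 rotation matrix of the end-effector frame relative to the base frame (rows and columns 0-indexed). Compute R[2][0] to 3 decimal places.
End-effector x-axis (col 0 of R) = (-0.9268,0.1268,-0.3536)
R[2][0] = -0.3536

-0.354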